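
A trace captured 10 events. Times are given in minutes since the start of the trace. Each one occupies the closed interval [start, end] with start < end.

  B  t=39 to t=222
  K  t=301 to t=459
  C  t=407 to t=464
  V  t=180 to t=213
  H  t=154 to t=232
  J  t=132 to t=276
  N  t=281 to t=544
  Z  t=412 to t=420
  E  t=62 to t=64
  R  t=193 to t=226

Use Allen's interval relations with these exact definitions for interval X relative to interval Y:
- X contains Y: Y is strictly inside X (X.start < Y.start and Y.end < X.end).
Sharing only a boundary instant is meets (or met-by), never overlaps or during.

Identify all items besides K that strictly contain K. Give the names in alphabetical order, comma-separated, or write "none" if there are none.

N

Target K = [t=301, t=459].
B [t=39, t=222] → before → no.
C [t=407, t=464] → overlapped-by → no.
E [t=62, t=64] → before → no.
H [t=154, t=232] → before → no.
J [t=132, t=276] → before → no.
N [t=281, t=544] → contains → yes.
R [t=193, t=226] → before → no.
V [t=180, t=213] → before → no.
Z [t=412, t=420] → during → no.
Result: N.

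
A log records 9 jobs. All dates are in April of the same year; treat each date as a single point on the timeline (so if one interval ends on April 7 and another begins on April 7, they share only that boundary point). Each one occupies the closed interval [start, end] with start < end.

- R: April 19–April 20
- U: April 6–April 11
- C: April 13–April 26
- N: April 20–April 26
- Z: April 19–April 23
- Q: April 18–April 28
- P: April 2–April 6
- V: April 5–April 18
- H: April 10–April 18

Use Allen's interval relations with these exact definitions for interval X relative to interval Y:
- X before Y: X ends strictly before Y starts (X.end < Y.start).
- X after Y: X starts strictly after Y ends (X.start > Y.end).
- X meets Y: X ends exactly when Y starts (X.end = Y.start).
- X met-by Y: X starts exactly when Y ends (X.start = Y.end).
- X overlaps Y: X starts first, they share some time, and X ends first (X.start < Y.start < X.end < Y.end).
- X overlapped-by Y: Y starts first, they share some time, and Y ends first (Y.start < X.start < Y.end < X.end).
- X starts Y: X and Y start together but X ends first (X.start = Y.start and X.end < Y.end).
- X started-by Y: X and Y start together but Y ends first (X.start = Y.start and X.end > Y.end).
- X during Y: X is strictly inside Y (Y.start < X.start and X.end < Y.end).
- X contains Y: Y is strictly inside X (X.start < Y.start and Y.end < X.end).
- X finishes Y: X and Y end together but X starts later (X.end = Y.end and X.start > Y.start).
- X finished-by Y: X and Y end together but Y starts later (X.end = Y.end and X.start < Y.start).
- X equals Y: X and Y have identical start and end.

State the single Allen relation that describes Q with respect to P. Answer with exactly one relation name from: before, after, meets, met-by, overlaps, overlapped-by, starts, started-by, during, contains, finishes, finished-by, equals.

Q = [April 18, April 28]; P = [April 2, April 6].
Compare endpoints: Q.start > P.start, Q.start > P.end, Q.end > P.start, Q.end > P.end.
That pattern is 'after'.

after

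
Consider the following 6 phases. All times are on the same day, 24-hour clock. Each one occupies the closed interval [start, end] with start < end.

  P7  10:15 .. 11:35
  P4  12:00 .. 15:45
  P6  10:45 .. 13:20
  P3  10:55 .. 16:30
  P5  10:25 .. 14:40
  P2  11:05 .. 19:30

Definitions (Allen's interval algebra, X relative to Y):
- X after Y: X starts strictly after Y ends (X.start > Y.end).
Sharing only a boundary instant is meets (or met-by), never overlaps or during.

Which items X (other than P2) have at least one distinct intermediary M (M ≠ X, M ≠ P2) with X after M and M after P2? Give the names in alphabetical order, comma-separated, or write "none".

none

Target P2 = [11:05, 19:30].
Intermediaries M with M after P2: none.
Union: none.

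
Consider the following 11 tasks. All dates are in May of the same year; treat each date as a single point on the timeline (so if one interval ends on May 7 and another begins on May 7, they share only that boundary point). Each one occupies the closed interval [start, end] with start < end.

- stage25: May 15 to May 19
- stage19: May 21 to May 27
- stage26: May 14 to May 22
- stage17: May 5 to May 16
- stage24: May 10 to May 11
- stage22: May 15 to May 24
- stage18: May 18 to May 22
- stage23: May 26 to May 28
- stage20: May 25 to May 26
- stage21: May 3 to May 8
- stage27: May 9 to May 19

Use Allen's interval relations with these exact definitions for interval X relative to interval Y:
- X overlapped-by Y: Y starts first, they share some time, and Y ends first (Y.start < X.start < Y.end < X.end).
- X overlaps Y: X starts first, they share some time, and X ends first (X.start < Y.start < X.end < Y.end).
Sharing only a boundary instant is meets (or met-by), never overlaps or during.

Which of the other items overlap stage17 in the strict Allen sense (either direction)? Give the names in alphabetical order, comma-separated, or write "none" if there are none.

Target stage17 = [May 5, May 16].
stage18 [May 18, May 22] → after → no.
stage19 [May 21, May 27] → after → no.
stage20 [May 25, May 26] → after → no.
stage21 [May 3, May 8] → overlaps → yes.
stage22 [May 15, May 24] → overlapped-by → yes.
stage23 [May 26, May 28] → after → no.
stage24 [May 10, May 11] → during → no.
stage25 [May 15, May 19] → overlapped-by → yes.
stage26 [May 14, May 22] → overlapped-by → yes.
stage27 [May 9, May 19] → overlapped-by → yes.
Result: stage21, stage22, stage25, stage26, stage27.

stage21, stage22, stage25, stage26, stage27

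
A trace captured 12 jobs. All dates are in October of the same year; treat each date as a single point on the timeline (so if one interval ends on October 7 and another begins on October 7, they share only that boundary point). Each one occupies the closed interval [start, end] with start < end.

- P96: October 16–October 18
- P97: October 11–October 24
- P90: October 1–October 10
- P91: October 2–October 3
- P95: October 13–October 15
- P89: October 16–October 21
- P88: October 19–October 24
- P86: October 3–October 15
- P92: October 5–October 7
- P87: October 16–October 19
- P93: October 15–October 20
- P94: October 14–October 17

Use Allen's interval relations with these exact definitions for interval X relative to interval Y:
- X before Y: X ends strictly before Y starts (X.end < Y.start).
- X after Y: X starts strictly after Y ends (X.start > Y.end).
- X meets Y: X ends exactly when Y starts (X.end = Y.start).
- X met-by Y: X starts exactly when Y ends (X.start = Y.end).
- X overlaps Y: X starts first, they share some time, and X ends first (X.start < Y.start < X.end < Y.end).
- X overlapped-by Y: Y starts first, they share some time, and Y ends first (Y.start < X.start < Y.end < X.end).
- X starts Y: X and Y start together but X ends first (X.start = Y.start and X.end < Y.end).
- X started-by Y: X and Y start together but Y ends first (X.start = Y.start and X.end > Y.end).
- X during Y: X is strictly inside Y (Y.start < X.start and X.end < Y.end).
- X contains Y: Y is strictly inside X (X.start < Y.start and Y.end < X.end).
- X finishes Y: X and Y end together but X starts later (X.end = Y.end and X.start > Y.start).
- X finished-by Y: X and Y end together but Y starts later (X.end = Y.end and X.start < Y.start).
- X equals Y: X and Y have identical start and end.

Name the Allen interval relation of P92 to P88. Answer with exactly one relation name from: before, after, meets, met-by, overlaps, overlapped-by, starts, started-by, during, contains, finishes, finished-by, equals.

before

P92 = [October 5, October 7]; P88 = [October 19, October 24].
Compare endpoints: P92.start < P88.start, P92.start < P88.end, P92.end < P88.start, P92.end < P88.end.
That pattern is 'before'.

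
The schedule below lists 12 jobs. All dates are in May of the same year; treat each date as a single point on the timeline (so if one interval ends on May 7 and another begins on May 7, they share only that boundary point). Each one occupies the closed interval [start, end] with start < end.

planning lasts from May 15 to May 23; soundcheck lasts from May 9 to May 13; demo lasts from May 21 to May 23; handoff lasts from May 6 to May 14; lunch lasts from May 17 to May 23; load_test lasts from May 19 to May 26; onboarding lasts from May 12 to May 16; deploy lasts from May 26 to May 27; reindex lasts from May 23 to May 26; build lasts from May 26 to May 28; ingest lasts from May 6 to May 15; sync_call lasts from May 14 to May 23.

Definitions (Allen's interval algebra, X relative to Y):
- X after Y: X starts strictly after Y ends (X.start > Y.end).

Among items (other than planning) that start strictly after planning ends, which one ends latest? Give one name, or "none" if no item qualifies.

Target planning = [May 15, May 23].
build [May 26, May 28] → after → candidate.
demo [May 21, May 23] → finishes → excluded.
deploy [May 26, May 27] → after → candidate.
handoff [May 6, May 14] → before → excluded.
ingest [May 6, May 15] → meets → excluded.
load_test [May 19, May 26] → overlapped-by → excluded.
lunch [May 17, May 23] → finishes → excluded.
onboarding [May 12, May 16] → overlaps → excluded.
reindex [May 23, May 26] → met-by → excluded.
soundcheck [May 9, May 13] → before → excluded.
sync_call [May 14, May 23] → finished-by → excluded.
Among candidates, latest end is May 28 → build.

build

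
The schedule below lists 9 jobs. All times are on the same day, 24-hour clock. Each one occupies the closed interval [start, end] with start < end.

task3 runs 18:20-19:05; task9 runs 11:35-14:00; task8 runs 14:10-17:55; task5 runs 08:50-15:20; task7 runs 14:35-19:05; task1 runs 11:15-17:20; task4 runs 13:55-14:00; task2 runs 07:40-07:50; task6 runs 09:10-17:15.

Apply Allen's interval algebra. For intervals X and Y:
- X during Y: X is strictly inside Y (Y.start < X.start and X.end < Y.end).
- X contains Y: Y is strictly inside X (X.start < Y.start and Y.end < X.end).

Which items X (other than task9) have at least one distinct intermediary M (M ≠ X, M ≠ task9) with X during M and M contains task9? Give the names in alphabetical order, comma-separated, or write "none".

Target task9 = [11:35, 14:00].
Intermediaries M with M contains task9: task1, task5, task6.
Via task1 — items with X during task1: task4.
Via task5 — items with X during task5: task4.
Via task6 — items with X during task6: task4.
Union: task4.

task4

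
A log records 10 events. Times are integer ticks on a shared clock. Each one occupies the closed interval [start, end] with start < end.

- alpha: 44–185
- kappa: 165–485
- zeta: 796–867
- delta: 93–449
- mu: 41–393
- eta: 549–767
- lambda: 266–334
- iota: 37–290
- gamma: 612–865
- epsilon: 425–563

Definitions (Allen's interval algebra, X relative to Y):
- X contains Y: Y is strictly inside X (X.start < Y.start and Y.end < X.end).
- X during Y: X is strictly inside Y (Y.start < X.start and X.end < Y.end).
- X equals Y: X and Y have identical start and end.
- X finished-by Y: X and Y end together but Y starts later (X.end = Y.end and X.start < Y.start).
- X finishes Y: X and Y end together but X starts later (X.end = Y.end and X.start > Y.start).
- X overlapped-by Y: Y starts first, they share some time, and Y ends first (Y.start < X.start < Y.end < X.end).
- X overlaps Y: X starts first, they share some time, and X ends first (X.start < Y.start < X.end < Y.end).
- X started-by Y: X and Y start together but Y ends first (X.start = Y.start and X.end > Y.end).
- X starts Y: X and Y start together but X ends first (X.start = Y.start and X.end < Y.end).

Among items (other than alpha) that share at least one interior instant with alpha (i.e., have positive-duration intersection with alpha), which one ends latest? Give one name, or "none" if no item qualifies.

Target alpha = [44, 185].
delta [93, 449] → overlapped-by → candidate.
epsilon [425, 563] → after → excluded.
eta [549, 767] → after → excluded.
gamma [612, 865] → after → excluded.
iota [37, 290] → contains → candidate.
kappa [165, 485] → overlapped-by → candidate.
lambda [266, 334] → after → excluded.
mu [41, 393] → contains → candidate.
zeta [796, 867] → after → excluded.
Among candidates, latest end is 485 → kappa.

kappa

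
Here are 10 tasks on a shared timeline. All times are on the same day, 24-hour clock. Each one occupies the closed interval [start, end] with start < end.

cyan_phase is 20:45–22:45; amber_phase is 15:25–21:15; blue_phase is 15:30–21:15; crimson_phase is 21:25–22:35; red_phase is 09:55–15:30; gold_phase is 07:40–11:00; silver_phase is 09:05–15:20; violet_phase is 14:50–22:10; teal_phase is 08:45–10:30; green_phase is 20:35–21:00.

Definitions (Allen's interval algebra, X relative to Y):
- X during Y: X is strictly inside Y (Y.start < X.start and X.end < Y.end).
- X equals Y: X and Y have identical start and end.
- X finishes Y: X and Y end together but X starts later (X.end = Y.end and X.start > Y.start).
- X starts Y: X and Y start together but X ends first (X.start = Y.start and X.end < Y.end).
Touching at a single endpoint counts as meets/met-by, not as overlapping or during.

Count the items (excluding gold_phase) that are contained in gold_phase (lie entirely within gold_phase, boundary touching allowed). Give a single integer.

1

Target gold_phase = [07:40, 11:00].
amber_phase [15:25, 21:15] → after → no.
blue_phase [15:30, 21:15] → after → no.
crimson_phase [21:25, 22:35] → after → no.
cyan_phase [20:45, 22:45] → after → no.
green_phase [20:35, 21:00] → after → no.
red_phase [09:55, 15:30] → overlapped-by → no.
silver_phase [09:05, 15:20] → overlapped-by → no.
teal_phase [08:45, 10:30] → during → counts.
violet_phase [14:50, 22:10] → after → no.
Total: 1.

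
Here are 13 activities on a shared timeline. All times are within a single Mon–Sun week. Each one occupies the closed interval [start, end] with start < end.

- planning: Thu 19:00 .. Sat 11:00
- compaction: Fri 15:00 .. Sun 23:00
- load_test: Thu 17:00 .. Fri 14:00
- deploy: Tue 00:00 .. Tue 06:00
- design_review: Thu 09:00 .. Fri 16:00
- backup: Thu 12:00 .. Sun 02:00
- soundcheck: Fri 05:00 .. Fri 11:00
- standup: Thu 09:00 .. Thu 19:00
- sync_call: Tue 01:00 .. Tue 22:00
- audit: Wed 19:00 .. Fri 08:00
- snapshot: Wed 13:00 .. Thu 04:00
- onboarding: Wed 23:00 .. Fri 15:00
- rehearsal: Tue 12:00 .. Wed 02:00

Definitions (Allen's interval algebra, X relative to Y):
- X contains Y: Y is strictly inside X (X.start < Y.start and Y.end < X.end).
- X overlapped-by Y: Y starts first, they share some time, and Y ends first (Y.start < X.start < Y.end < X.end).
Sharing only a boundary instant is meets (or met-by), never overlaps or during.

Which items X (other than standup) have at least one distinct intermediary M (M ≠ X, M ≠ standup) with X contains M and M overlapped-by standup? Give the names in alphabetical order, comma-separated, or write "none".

Target standup = [Thu 09:00, Thu 19:00].
Intermediaries M with M overlapped-by standup: backup, load_test.
Via backup — items with X contains backup: none.
Via load_test — items with X contains load_test: backup, design_review, onboarding.
Union: backup, design_review, onboarding.

backup, design_review, onboarding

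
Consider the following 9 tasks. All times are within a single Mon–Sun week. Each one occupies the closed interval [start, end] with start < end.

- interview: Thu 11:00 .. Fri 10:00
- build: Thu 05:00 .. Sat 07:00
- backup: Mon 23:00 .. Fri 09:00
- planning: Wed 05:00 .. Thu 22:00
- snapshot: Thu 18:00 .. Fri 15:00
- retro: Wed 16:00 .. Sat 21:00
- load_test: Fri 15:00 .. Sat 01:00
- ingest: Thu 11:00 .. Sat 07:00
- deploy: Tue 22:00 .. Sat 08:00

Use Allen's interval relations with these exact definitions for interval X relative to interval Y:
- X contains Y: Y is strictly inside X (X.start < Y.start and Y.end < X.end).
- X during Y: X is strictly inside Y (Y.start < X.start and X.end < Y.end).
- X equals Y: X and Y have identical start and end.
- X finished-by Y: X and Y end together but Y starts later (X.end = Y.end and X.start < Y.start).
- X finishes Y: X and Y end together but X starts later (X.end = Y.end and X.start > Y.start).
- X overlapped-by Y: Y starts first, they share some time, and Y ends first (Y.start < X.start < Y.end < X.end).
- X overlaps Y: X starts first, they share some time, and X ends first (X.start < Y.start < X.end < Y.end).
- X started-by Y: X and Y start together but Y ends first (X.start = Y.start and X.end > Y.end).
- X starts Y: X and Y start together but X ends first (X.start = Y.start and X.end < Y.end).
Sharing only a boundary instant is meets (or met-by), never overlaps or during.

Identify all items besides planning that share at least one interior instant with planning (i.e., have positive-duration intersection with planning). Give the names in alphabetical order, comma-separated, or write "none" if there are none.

backup, build, deploy, ingest, interview, retro, snapshot

Target planning = [Wed 05:00, Thu 22:00].
backup [Mon 23:00, Fri 09:00] → contains → yes.
build [Thu 05:00, Sat 07:00] → overlapped-by → yes.
deploy [Tue 22:00, Sat 08:00] → contains → yes.
ingest [Thu 11:00, Sat 07:00] → overlapped-by → yes.
interview [Thu 11:00, Fri 10:00] → overlapped-by → yes.
load_test [Fri 15:00, Sat 01:00] → after → no.
retro [Wed 16:00, Sat 21:00] → overlapped-by → yes.
snapshot [Thu 18:00, Fri 15:00] → overlapped-by → yes.
Result: backup, build, deploy, ingest, interview, retro, snapshot.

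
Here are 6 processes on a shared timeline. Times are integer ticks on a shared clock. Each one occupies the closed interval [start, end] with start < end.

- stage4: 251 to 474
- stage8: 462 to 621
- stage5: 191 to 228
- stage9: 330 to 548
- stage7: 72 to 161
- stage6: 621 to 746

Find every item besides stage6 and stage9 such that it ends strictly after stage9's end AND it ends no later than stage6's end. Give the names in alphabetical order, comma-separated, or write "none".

Conditions: its end is strictly after stage9's end (X.end > 548) AND its end is no later than stage6's end (X.end <= 746).
stage4: end 474 > 548? ✗; end 474 <= 746? ✓ → no.
stage5: end 228 > 548? ✗; end 228 <= 746? ✓ → no.
stage7: end 161 > 548? ✗; end 161 <= 746? ✓ → no.
stage8: end 621 > 548? ✓; end 621 <= 746? ✓ → yes.
Result: stage8.

stage8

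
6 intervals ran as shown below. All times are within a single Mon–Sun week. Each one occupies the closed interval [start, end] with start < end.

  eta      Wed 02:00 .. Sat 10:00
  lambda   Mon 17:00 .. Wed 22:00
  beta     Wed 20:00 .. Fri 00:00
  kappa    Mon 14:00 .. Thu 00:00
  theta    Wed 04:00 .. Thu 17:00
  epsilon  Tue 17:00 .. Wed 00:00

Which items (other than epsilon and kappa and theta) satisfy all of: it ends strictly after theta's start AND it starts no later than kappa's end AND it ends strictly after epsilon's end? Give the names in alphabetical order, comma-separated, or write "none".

Conditions: its end is strictly after theta's start (X.end > Wed 04:00) AND its start is no later than kappa's end (X.start <= Thu 00:00) AND its end is strictly after epsilon's end (X.end > Wed 00:00).
beta: end Fri 00:00 > Wed 04:00? ✓; start Wed 20:00 <= Thu 00:00? ✓; end Fri 00:00 > Wed 00:00? ✓ → yes.
eta: end Sat 10:00 > Wed 04:00? ✓; start Wed 02:00 <= Thu 00:00? ✓; end Sat 10:00 > Wed 00:00? ✓ → yes.
lambda: end Wed 22:00 > Wed 04:00? ✓; start Mon 17:00 <= Thu 00:00? ✓; end Wed 22:00 > Wed 00:00? ✓ → yes.
Result: beta, eta, lambda.

beta, eta, lambda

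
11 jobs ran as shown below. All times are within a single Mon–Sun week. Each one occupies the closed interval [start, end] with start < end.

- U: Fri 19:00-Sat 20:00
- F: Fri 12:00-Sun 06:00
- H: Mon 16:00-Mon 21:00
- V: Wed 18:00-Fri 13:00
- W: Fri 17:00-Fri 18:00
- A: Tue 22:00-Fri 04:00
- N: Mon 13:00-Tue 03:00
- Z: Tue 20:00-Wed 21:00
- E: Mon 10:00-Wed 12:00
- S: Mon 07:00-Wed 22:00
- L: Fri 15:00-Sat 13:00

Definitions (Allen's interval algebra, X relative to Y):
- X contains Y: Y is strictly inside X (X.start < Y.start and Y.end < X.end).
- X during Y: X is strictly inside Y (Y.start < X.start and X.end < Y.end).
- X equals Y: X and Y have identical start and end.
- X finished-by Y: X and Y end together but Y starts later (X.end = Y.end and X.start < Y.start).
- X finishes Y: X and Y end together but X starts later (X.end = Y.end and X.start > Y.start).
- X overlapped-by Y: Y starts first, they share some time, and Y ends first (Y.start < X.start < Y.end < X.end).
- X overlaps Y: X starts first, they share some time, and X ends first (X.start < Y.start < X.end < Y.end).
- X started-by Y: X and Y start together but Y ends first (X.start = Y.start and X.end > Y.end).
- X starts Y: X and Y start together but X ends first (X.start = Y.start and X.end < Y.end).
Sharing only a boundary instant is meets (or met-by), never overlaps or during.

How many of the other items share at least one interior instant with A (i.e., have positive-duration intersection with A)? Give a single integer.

4

Target A = [Tue 22:00, Fri 04:00].
E [Mon 10:00, Wed 12:00] → overlaps → counts.
F [Fri 12:00, Sun 06:00] → after → no.
H [Mon 16:00, Mon 21:00] → before → no.
L [Fri 15:00, Sat 13:00] → after → no.
N [Mon 13:00, Tue 03:00] → before → no.
S [Mon 07:00, Wed 22:00] → overlaps → counts.
U [Fri 19:00, Sat 20:00] → after → no.
V [Wed 18:00, Fri 13:00] → overlapped-by → counts.
W [Fri 17:00, Fri 18:00] → after → no.
Z [Tue 20:00, Wed 21:00] → overlaps → counts.
Total: 4.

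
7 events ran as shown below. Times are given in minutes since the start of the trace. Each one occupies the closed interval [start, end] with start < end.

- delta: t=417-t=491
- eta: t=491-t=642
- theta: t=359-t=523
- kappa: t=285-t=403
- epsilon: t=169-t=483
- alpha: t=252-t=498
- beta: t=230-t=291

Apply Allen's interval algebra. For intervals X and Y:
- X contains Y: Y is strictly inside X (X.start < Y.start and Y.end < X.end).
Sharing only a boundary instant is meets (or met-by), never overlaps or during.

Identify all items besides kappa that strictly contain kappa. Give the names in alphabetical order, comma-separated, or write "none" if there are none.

Target kappa = [t=285, t=403].
alpha [t=252, t=498] → contains → yes.
beta [t=230, t=291] → overlaps → no.
delta [t=417, t=491] → after → no.
epsilon [t=169, t=483] → contains → yes.
eta [t=491, t=642] → after → no.
theta [t=359, t=523] → overlapped-by → no.
Result: alpha, epsilon.

alpha, epsilon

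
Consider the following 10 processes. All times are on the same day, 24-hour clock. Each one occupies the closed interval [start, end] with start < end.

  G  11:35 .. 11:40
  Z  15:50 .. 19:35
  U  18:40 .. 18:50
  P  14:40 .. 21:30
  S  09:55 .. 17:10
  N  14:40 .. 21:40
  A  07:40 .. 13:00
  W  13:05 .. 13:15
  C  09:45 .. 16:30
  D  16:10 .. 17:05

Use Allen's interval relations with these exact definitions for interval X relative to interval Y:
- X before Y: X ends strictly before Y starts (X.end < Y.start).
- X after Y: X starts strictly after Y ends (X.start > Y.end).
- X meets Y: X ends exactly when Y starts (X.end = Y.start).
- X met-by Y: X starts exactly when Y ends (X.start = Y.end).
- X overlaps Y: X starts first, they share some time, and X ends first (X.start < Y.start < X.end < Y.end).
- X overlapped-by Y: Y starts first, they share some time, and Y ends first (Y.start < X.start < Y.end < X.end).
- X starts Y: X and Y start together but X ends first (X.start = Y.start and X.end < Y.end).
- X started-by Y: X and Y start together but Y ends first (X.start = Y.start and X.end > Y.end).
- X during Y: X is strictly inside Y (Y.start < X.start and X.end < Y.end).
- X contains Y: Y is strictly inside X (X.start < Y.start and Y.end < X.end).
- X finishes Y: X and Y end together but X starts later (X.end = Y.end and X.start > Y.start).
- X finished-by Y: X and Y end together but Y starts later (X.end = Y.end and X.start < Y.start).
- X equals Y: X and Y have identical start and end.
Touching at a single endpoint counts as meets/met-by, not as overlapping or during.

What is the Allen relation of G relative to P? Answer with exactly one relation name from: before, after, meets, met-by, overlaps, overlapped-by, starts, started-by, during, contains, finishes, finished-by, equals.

before

G = [11:35, 11:40]; P = [14:40, 21:30].
Compare endpoints: G.start < P.start, G.start < P.end, G.end < P.start, G.end < P.end.
That pattern is 'before'.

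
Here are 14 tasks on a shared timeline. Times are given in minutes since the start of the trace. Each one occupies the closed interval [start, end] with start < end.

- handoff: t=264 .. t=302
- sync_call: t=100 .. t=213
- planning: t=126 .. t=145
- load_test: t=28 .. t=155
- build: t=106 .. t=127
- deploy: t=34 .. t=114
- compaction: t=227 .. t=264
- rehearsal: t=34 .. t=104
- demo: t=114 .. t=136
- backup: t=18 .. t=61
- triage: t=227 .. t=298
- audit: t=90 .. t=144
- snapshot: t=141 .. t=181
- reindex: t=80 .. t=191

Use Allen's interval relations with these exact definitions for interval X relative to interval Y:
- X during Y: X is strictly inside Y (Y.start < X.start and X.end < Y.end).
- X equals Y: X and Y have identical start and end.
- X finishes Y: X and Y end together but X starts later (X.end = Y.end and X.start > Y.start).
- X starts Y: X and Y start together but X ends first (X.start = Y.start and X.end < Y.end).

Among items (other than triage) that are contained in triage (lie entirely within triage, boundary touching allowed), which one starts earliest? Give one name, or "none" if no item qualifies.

compaction

Target triage = [t=227, t=298].
audit [t=90, t=144] → before → excluded.
backup [t=18, t=61] → before → excluded.
build [t=106, t=127] → before → excluded.
compaction [t=227, t=264] → starts → candidate.
demo [t=114, t=136] → before → excluded.
deploy [t=34, t=114] → before → excluded.
handoff [t=264, t=302] → overlapped-by → excluded.
load_test [t=28, t=155] → before → excluded.
planning [t=126, t=145] → before → excluded.
rehearsal [t=34, t=104] → before → excluded.
reindex [t=80, t=191] → before → excluded.
snapshot [t=141, t=181] → before → excluded.
sync_call [t=100, t=213] → before → excluded.
Among candidates, earliest start is t=227 → compaction.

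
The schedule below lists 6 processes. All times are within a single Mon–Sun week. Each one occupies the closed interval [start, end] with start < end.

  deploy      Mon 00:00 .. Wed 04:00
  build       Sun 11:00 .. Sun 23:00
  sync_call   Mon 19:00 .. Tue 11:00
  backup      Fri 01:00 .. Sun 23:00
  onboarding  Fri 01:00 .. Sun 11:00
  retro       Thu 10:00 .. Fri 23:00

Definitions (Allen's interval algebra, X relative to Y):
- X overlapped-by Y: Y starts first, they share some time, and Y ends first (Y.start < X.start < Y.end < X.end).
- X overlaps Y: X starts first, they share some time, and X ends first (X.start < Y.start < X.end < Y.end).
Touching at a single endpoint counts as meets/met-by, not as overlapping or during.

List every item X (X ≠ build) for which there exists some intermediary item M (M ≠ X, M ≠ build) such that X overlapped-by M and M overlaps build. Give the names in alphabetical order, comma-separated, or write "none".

none

Target build = [Sun 11:00, Sun 23:00].
Intermediaries M with M overlaps build: none.
Union: none.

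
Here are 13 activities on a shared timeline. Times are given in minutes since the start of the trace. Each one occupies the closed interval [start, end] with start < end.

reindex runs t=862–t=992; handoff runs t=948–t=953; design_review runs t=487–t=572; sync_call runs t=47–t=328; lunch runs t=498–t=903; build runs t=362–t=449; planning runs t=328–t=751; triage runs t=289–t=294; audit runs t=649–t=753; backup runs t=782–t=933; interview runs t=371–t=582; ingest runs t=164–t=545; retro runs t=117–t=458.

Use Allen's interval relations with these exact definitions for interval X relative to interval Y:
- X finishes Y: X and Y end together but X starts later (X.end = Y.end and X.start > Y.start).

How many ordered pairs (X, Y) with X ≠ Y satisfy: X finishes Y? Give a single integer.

0

Checking all 156 ordered pairs for relation 'finishes'; matching pairs in alphabetical order:
No pair satisfies it.
Count: 0.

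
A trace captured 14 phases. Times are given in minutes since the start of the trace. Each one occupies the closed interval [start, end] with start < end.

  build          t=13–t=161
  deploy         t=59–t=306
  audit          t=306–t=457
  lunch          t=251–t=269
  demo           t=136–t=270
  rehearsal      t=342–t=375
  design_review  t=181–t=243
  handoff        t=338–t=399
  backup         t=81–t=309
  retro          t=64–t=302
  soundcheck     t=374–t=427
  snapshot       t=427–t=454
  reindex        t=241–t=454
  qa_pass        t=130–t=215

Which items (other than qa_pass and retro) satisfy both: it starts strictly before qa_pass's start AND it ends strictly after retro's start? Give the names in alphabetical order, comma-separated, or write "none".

Conditions: its start is strictly before qa_pass's start (X.start < t=130) AND its end is strictly after retro's start (X.end > t=64).
audit: start t=306 < t=130? ✗; end t=457 > t=64? ✓ → no.
backup: start t=81 < t=130? ✓; end t=309 > t=64? ✓ → yes.
build: start t=13 < t=130? ✓; end t=161 > t=64? ✓ → yes.
demo: start t=136 < t=130? ✗; end t=270 > t=64? ✓ → no.
deploy: start t=59 < t=130? ✓; end t=306 > t=64? ✓ → yes.
design_review: start t=181 < t=130? ✗; end t=243 > t=64? ✓ → no.
handoff: start t=338 < t=130? ✗; end t=399 > t=64? ✓ → no.
lunch: start t=251 < t=130? ✗; end t=269 > t=64? ✓ → no.
rehearsal: start t=342 < t=130? ✗; end t=375 > t=64? ✓ → no.
reindex: start t=241 < t=130? ✗; end t=454 > t=64? ✓ → no.
snapshot: start t=427 < t=130? ✗; end t=454 > t=64? ✓ → no.
soundcheck: start t=374 < t=130? ✗; end t=427 > t=64? ✓ → no.
Result: backup, build, deploy.

backup, build, deploy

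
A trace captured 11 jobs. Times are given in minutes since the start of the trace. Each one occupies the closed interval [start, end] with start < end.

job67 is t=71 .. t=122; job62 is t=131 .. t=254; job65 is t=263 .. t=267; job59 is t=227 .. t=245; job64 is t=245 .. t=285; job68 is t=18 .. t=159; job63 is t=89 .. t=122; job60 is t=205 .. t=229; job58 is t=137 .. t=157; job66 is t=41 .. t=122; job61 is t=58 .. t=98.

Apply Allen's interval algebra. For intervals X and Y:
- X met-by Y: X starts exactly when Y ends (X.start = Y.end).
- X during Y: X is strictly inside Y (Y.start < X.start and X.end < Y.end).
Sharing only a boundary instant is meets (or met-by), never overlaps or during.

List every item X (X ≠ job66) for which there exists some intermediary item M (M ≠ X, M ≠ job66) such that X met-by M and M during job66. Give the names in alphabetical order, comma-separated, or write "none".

none

Target job66 = [t=41, t=122].
Intermediaries M with M during job66: job61.
Via job61 — items with X met-by job61: none.
Union: none.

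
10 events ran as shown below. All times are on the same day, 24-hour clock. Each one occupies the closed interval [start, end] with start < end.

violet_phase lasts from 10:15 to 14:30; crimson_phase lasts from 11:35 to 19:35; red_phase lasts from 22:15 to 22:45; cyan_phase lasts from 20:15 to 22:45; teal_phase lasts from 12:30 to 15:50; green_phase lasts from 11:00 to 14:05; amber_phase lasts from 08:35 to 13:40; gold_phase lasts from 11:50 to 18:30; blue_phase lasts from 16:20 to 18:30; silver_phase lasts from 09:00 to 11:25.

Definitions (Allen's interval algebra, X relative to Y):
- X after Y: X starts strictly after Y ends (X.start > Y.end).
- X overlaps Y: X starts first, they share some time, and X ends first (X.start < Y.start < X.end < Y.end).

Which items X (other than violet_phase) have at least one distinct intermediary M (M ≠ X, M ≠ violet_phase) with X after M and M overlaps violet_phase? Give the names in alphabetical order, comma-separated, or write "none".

blue_phase, crimson_phase, cyan_phase, gold_phase, red_phase, teal_phase

Target violet_phase = [10:15, 14:30].
Intermediaries M with M overlaps violet_phase: amber_phase, silver_phase.
Via amber_phase — items with X after amber_phase: blue_phase, cyan_phase, red_phase.
Via silver_phase — items with X after silver_phase: blue_phase, crimson_phase, cyan_phase, gold_phase, red_phase, teal_phase.
Union: blue_phase, crimson_phase, cyan_phase, gold_phase, red_phase, teal_phase.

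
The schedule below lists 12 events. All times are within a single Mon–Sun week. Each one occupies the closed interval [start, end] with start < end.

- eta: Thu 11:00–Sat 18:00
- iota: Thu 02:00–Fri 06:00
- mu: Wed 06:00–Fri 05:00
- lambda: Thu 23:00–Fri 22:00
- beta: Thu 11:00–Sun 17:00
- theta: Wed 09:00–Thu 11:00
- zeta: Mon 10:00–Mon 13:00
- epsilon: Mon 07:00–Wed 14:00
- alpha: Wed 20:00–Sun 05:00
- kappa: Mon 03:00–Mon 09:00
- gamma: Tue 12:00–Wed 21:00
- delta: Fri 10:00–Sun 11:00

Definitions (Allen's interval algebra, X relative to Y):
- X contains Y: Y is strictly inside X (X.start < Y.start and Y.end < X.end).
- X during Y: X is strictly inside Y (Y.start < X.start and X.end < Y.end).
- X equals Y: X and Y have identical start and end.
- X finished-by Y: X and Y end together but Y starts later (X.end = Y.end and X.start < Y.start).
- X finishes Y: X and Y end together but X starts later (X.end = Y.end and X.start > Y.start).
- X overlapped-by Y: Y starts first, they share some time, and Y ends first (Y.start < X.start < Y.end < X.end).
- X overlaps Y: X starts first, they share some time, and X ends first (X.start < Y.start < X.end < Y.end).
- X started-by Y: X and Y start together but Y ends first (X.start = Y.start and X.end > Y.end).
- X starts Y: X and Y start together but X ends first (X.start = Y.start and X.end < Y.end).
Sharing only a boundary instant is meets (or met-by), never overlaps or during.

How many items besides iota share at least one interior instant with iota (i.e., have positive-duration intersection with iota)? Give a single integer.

6

Target iota = [Thu 02:00, Fri 06:00].
alpha [Wed 20:00, Sun 05:00] → contains → counts.
beta [Thu 11:00, Sun 17:00] → overlapped-by → counts.
delta [Fri 10:00, Sun 11:00] → after → no.
epsilon [Mon 07:00, Wed 14:00] → before → no.
eta [Thu 11:00, Sat 18:00] → overlapped-by → counts.
gamma [Tue 12:00, Wed 21:00] → before → no.
kappa [Mon 03:00, Mon 09:00] → before → no.
lambda [Thu 23:00, Fri 22:00] → overlapped-by → counts.
mu [Wed 06:00, Fri 05:00] → overlaps → counts.
theta [Wed 09:00, Thu 11:00] → overlaps → counts.
zeta [Mon 10:00, Mon 13:00] → before → no.
Total: 6.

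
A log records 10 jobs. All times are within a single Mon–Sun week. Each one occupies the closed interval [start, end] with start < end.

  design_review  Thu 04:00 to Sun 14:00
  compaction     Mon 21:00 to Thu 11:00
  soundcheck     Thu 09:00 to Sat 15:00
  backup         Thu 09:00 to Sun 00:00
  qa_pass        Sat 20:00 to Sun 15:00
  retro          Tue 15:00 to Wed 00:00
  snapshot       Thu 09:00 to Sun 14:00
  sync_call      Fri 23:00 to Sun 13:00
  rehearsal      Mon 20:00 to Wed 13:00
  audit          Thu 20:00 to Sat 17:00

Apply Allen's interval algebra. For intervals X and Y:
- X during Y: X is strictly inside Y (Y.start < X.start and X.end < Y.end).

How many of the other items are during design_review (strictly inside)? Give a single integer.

Target design_review = [Thu 04:00, Sun 14:00].
audit [Thu 20:00, Sat 17:00] → during → counts.
backup [Thu 09:00, Sun 00:00] → during → counts.
compaction [Mon 21:00, Thu 11:00] → overlaps → no.
qa_pass [Sat 20:00, Sun 15:00] → overlapped-by → no.
rehearsal [Mon 20:00, Wed 13:00] → before → no.
retro [Tue 15:00, Wed 00:00] → before → no.
snapshot [Thu 09:00, Sun 14:00] → finishes → no.
soundcheck [Thu 09:00, Sat 15:00] → during → counts.
sync_call [Fri 23:00, Sun 13:00] → during → counts.
Total: 4.

4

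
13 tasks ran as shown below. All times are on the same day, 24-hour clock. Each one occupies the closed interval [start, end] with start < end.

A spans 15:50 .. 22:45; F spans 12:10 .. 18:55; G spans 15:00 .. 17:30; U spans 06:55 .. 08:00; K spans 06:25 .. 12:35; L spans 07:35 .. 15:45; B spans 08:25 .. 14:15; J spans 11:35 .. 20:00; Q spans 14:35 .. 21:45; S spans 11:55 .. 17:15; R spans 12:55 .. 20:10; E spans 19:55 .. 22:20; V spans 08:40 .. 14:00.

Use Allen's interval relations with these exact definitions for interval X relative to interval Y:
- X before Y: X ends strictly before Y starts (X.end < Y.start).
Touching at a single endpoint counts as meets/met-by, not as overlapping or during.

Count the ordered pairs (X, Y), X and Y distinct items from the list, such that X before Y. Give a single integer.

Checking all 156 ordered pairs for relation 'before'; matching pairs in alphabetical order:
(B, A): B before A ✓
(B, E): B before E ✓
(B, G): B before G ✓
(B, Q): B before Q ✓
(F, E): F before E ✓
(G, E): G before E ✓
(K, A): K before A ✓
(K, E): K before E ✓
(K, G): K before G ✓
(K, Q): K before Q ✓
(K, R): K before R ✓
(L, A): L before A ✓
(L, E): L before E ✓
(S, E): S before E ✓
(U, A): U before A ✓
(U, B): U before B ✓
(U, E): U before E ✓
(U, F): U before F ✓
(U, G): U before G ✓
(U, J): U before J ✓
(U, Q): U before Q ✓
(U, R): U before R ✓
(U, S): U before S ✓
(U, V): U before V ✓
... plus 4 further pairs not listed.
Count: 28.

28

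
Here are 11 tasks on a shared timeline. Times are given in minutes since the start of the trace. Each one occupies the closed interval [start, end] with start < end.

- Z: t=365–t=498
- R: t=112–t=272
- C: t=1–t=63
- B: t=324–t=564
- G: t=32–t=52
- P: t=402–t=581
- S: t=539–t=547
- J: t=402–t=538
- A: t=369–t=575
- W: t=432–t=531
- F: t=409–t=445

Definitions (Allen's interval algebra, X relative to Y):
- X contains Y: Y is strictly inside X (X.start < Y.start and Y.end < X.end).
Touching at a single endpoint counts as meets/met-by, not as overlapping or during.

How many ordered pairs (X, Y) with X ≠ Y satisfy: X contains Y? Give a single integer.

16

Checking all 110 ordered pairs for relation 'contains'; matching pairs in alphabetical order:
(A, F): A contains F ✓
(A, J): A contains J ✓
(A, S): A contains S ✓
(A, W): A contains W ✓
(B, F): B contains F ✓
(B, J): B contains J ✓
(B, S): B contains S ✓
(B, W): B contains W ✓
(B, Z): B contains Z ✓
(C, G): C contains G ✓
(J, F): J contains F ✓
(J, W): J contains W ✓
(P, F): P contains F ✓
(P, S): P contains S ✓
(P, W): P contains W ✓
(Z, F): Z contains F ✓
Count: 16.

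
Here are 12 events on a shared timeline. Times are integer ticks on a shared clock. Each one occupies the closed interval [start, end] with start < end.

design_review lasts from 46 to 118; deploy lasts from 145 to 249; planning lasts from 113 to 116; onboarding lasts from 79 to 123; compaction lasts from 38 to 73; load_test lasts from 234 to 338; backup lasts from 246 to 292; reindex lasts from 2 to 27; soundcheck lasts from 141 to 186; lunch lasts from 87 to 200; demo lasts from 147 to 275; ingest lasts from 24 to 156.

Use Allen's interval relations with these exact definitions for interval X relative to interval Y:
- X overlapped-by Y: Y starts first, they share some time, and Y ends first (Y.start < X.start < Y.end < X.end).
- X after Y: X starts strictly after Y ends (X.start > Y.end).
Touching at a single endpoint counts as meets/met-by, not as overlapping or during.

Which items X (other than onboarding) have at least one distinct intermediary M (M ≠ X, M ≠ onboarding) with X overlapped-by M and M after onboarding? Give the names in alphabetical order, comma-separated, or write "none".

Target onboarding = [79, 123].
Intermediaries M with M after onboarding: backup, demo, deploy, load_test, soundcheck.
Via backup — items with X overlapped-by backup: none.
Via demo — items with X overlapped-by demo: backup, load_test.
Via deploy — items with X overlapped-by deploy: backup, demo, load_test.
Via load_test — items with X overlapped-by load_test: none.
Via soundcheck — items with X overlapped-by soundcheck: demo, deploy.
Union: backup, demo, deploy, load_test.

backup, demo, deploy, load_test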